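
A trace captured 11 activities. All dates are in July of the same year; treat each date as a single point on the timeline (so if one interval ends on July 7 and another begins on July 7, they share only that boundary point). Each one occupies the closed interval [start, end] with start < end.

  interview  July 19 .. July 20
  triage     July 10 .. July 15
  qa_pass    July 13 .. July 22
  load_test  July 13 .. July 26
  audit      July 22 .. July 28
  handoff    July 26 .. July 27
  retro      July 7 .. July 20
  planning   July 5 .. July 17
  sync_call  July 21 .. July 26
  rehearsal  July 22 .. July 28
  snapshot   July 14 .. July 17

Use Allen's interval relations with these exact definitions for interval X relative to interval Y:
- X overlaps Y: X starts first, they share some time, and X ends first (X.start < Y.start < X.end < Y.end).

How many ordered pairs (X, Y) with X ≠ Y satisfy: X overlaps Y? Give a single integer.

13

Checking all 110 ordered pairs for relation 'overlaps'; matching pairs in alphabetical order:
(load_test, audit): load_test overlaps audit ✓
(load_test, rehearsal): load_test overlaps rehearsal ✓
(planning, load_test): planning overlaps load_test ✓
(planning, qa_pass): planning overlaps qa_pass ✓
(planning, retro): planning overlaps retro ✓
(qa_pass, sync_call): qa_pass overlaps sync_call ✓
(retro, load_test): retro overlaps load_test ✓
(retro, qa_pass): retro overlaps qa_pass ✓
(sync_call, audit): sync_call overlaps audit ✓
(sync_call, rehearsal): sync_call overlaps rehearsal ✓
(triage, load_test): triage overlaps load_test ✓
(triage, qa_pass): triage overlaps qa_pass ✓
(triage, snapshot): triage overlaps snapshot ✓
Count: 13.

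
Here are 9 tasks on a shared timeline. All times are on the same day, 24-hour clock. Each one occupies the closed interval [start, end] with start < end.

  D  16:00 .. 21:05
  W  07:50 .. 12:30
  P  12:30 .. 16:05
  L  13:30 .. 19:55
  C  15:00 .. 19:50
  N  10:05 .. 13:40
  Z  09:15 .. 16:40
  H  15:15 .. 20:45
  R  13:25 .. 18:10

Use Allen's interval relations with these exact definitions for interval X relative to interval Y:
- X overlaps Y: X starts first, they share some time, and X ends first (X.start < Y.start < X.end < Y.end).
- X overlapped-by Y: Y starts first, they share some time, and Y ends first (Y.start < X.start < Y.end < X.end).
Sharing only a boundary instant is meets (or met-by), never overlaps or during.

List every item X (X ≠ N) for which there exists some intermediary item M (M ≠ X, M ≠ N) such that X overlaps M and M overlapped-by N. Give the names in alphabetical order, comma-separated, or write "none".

Target N = [10:05, 13:40].
Intermediaries M with M overlapped-by N: L, P, R.
Via L — items with X overlaps L: P, R, Z.
Via P — items with X overlaps P: none.
Via R — items with X overlaps R: P, Z.
Union: P, R, Z.

P, R, Z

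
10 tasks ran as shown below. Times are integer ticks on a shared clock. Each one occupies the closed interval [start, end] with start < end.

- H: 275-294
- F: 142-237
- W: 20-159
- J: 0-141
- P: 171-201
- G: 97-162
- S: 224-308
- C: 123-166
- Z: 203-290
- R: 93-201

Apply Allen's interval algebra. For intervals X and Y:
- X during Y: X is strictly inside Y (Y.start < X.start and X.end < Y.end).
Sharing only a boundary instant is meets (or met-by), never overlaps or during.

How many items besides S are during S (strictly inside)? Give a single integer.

1

Target S = [224, 308].
C [123, 166] → before → no.
F [142, 237] → overlaps → no.
G [97, 162] → before → no.
H [275, 294] → during → counts.
J [0, 141] → before → no.
P [171, 201] → before → no.
R [93, 201] → before → no.
W [20, 159] → before → no.
Z [203, 290] → overlaps → no.
Total: 1.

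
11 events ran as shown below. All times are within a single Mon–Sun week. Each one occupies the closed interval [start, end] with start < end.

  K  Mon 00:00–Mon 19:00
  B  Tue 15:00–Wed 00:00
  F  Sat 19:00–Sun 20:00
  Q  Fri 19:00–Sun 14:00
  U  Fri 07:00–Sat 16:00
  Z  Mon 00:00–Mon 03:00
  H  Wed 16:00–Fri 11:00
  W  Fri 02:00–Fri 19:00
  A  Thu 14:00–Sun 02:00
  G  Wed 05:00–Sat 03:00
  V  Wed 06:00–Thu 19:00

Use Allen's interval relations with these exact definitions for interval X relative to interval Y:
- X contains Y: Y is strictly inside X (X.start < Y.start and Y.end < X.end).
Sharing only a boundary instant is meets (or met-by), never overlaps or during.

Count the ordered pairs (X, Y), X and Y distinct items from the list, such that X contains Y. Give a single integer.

5

Checking all 110 ordered pairs for relation 'contains'; matching pairs in alphabetical order:
(A, U): A contains U ✓
(A, W): A contains W ✓
(G, H): G contains H ✓
(G, V): G contains V ✓
(G, W): G contains W ✓
Count: 5.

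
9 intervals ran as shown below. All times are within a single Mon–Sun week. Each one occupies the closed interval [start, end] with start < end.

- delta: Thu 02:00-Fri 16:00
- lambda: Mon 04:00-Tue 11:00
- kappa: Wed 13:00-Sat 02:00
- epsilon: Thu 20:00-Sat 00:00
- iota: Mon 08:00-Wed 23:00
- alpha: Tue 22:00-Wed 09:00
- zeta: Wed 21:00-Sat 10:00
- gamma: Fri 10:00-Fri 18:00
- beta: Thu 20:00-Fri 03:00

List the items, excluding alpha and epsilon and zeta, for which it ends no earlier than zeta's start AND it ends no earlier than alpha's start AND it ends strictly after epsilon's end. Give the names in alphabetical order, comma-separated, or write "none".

kappa

Conditions: its end is no earlier than zeta's start (X.end >= Wed 21:00) AND its end is no earlier than alpha's start (X.end >= Tue 22:00) AND its end is strictly after epsilon's end (X.end > Sat 00:00).
beta: end Fri 03:00 >= Wed 21:00? ✓; end Fri 03:00 >= Tue 22:00? ✓; end Fri 03:00 > Sat 00:00? ✗ → no.
delta: end Fri 16:00 >= Wed 21:00? ✓; end Fri 16:00 >= Tue 22:00? ✓; end Fri 16:00 > Sat 00:00? ✗ → no.
gamma: end Fri 18:00 >= Wed 21:00? ✓; end Fri 18:00 >= Tue 22:00? ✓; end Fri 18:00 > Sat 00:00? ✗ → no.
iota: end Wed 23:00 >= Wed 21:00? ✓; end Wed 23:00 >= Tue 22:00? ✓; end Wed 23:00 > Sat 00:00? ✗ → no.
kappa: end Sat 02:00 >= Wed 21:00? ✓; end Sat 02:00 >= Tue 22:00? ✓; end Sat 02:00 > Sat 00:00? ✓ → yes.
lambda: end Tue 11:00 >= Wed 21:00? ✗; end Tue 11:00 >= Tue 22:00? ✗; end Tue 11:00 > Sat 00:00? ✗ → no.
Result: kappa.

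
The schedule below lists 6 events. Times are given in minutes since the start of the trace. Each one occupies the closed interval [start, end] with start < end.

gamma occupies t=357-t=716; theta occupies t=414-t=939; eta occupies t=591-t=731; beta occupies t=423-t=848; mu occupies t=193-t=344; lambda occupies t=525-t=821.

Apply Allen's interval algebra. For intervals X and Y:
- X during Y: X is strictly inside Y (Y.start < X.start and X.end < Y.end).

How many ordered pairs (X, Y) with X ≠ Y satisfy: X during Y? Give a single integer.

6

Checking all 30 ordered pairs for relation 'during'; matching pairs in alphabetical order:
(beta, theta): beta during theta ✓
(eta, beta): eta during beta ✓
(eta, lambda): eta during lambda ✓
(eta, theta): eta during theta ✓
(lambda, beta): lambda during beta ✓
(lambda, theta): lambda during theta ✓
Count: 6.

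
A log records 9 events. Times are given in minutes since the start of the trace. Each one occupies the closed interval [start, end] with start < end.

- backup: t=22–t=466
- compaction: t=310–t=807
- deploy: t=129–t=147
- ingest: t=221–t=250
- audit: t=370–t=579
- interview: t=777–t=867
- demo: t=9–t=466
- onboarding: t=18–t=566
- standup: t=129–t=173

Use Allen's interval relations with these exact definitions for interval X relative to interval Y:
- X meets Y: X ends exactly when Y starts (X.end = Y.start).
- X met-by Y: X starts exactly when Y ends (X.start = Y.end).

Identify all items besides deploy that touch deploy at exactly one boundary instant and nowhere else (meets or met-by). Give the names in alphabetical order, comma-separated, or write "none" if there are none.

Target deploy = [t=129, t=147].
audit [t=370, t=579] → after → no.
backup [t=22, t=466] → contains → no.
compaction [t=310, t=807] → after → no.
demo [t=9, t=466] → contains → no.
ingest [t=221, t=250] → after → no.
interview [t=777, t=867] → after → no.
onboarding [t=18, t=566] → contains → no.
standup [t=129, t=173] → started-by → no.
Result: none.

none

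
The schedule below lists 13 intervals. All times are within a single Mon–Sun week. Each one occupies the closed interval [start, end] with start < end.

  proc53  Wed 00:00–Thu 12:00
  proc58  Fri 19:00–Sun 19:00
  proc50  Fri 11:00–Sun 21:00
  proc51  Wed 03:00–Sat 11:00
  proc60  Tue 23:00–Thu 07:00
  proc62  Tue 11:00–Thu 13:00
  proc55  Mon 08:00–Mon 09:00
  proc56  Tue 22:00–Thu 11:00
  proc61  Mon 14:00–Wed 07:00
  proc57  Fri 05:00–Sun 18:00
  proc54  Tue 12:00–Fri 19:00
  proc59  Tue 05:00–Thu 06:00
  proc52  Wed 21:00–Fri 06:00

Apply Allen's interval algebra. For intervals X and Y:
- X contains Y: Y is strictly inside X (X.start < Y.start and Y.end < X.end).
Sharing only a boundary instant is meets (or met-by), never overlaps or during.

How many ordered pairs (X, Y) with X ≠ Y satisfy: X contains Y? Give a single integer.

10

Checking all 156 ordered pairs for relation 'contains'; matching pairs in alphabetical order:
(proc50, proc58): proc50 contains proc58 ✓
(proc51, proc52): proc51 contains proc52 ✓
(proc54, proc52): proc54 contains proc52 ✓
(proc54, proc53): proc54 contains proc53 ✓
(proc54, proc56): proc54 contains proc56 ✓
(proc54, proc60): proc54 contains proc60 ✓
(proc56, proc60): proc56 contains proc60 ✓
(proc62, proc53): proc62 contains proc53 ✓
(proc62, proc56): proc62 contains proc56 ✓
(proc62, proc60): proc62 contains proc60 ✓
Count: 10.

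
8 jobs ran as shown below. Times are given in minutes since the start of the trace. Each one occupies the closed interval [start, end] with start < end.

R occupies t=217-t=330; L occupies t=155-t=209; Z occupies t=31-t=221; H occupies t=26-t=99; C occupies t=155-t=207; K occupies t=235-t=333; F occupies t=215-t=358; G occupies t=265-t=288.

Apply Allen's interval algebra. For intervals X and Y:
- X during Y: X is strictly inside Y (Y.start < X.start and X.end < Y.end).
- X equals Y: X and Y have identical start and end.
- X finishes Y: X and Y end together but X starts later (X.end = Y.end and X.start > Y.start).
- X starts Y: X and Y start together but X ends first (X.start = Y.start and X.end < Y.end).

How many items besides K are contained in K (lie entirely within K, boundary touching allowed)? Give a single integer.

Target K = [t=235, t=333].
C [t=155, t=207] → before → no.
F [t=215, t=358] → contains → no.
G [t=265, t=288] → during → counts.
H [t=26, t=99] → before → no.
L [t=155, t=209] → before → no.
R [t=217, t=330] → overlaps → no.
Z [t=31, t=221] → before → no.
Total: 1.

1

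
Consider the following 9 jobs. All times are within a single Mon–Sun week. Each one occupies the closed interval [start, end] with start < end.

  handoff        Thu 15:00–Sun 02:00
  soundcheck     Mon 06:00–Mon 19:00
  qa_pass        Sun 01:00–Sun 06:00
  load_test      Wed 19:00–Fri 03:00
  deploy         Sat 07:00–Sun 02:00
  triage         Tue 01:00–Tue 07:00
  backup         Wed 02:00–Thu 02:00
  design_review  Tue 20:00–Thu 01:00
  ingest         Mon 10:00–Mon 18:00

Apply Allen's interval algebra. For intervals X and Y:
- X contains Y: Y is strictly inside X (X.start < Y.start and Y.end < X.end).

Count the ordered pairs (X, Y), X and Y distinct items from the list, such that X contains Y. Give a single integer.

Checking all 72 ordered pairs for relation 'contains'; matching pairs in alphabetical order:
(soundcheck, ingest): soundcheck contains ingest ✓
Count: 1.

1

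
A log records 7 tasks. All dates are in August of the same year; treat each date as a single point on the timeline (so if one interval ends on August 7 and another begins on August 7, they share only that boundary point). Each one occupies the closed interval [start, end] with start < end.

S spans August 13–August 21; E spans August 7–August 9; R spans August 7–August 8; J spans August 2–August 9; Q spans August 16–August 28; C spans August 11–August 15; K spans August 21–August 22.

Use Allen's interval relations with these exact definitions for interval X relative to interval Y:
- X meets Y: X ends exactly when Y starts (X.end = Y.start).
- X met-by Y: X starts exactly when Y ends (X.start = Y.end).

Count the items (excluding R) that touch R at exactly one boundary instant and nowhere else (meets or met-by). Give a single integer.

Target R = [August 7, August 8].
C [August 11, August 15] → after → no.
E [August 7, August 9] → started-by → no.
J [August 2, August 9] → contains → no.
K [August 21, August 22] → after → no.
Q [August 16, August 28] → after → no.
S [August 13, August 21] → after → no.
Total: 0.

0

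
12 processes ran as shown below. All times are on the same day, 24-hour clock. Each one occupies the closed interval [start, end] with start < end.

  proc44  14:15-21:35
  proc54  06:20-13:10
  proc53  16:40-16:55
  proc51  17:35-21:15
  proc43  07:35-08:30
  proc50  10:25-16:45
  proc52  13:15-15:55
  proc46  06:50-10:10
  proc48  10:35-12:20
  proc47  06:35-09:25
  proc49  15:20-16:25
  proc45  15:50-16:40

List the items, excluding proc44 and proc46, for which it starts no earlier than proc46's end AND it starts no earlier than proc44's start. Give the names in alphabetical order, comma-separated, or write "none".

proc45, proc49, proc51, proc53

Conditions: its start is no earlier than proc46's end (X.start >= 10:10) AND its start is no earlier than proc44's start (X.start >= 14:15).
proc43: start 07:35 >= 10:10? ✗; start 07:35 >= 14:15? ✗ → no.
proc45: start 15:50 >= 10:10? ✓; start 15:50 >= 14:15? ✓ → yes.
proc47: start 06:35 >= 10:10? ✗; start 06:35 >= 14:15? ✗ → no.
proc48: start 10:35 >= 10:10? ✓; start 10:35 >= 14:15? ✗ → no.
proc49: start 15:20 >= 10:10? ✓; start 15:20 >= 14:15? ✓ → yes.
proc50: start 10:25 >= 10:10? ✓; start 10:25 >= 14:15? ✗ → no.
proc51: start 17:35 >= 10:10? ✓; start 17:35 >= 14:15? ✓ → yes.
proc52: start 13:15 >= 10:10? ✓; start 13:15 >= 14:15? ✗ → no.
proc53: start 16:40 >= 10:10? ✓; start 16:40 >= 14:15? ✓ → yes.
proc54: start 06:20 >= 10:10? ✗; start 06:20 >= 14:15? ✗ → no.
Result: proc45, proc49, proc51, proc53.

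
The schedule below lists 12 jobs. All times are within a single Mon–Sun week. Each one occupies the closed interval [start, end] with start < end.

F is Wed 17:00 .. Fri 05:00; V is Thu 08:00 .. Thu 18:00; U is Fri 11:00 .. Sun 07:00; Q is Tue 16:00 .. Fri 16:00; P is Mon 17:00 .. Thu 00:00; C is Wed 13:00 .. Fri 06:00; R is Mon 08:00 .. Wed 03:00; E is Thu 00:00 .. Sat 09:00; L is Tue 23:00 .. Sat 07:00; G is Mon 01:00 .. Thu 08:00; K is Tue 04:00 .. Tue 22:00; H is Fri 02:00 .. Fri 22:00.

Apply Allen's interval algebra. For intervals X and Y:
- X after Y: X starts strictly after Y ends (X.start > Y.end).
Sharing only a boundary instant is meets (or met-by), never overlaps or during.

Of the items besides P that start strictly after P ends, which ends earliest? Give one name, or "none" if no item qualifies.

Target P = [Mon 17:00, Thu 00:00].
C [Wed 13:00, Fri 06:00] → overlapped-by → excluded.
E [Thu 00:00, Sat 09:00] → met-by → excluded.
F [Wed 17:00, Fri 05:00] → overlapped-by → excluded.
G [Mon 01:00, Thu 08:00] → contains → excluded.
H [Fri 02:00, Fri 22:00] → after → candidate.
K [Tue 04:00, Tue 22:00] → during → excluded.
L [Tue 23:00, Sat 07:00] → overlapped-by → excluded.
Q [Tue 16:00, Fri 16:00] → overlapped-by → excluded.
R [Mon 08:00, Wed 03:00] → overlaps → excluded.
U [Fri 11:00, Sun 07:00] → after → candidate.
V [Thu 08:00, Thu 18:00] → after → candidate.
Among candidates, earliest end is Thu 18:00 → V.

V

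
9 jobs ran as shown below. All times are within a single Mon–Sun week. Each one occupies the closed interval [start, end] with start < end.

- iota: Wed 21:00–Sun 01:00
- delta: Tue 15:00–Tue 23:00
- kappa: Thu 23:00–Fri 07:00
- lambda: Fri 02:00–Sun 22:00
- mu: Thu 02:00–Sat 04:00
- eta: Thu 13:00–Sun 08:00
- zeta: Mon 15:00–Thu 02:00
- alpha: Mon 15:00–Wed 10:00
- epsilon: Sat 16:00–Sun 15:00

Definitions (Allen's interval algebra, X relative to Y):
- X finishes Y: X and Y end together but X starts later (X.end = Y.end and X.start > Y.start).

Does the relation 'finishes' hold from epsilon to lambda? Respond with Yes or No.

epsilon = [Sat 16:00, Sun 15:00], lambda = [Fri 02:00, Sun 22:00].
Actual relation of epsilon to lambda: during.
Asked whether 'finishes' holds → No.

No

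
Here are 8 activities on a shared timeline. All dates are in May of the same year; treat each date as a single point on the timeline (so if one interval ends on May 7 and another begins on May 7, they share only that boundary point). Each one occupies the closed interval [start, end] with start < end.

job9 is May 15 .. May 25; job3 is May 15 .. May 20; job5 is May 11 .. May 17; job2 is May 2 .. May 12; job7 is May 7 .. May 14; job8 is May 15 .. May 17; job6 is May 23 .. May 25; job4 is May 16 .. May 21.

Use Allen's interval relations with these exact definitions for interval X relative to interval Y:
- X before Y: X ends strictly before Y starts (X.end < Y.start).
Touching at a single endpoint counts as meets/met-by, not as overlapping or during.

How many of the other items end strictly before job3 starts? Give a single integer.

2

Target job3 = [May 15, May 20].
job2 [May 2, May 12] → before → counts.
job4 [May 16, May 21] → overlapped-by → no.
job5 [May 11, May 17] → overlaps → no.
job6 [May 23, May 25] → after → no.
job7 [May 7, May 14] → before → counts.
job8 [May 15, May 17] → starts → no.
job9 [May 15, May 25] → started-by → no.
Total: 2.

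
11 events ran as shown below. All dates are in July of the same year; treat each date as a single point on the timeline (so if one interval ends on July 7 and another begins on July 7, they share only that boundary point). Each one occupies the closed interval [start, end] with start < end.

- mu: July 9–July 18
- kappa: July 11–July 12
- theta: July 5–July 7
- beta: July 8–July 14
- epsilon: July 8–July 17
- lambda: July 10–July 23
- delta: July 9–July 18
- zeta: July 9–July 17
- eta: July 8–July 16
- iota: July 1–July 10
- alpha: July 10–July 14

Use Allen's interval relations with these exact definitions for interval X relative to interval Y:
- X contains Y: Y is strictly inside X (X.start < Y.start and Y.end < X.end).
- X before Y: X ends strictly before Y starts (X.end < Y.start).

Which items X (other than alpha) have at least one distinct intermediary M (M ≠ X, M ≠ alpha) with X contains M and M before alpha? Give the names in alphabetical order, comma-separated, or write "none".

Target alpha = [July 10, July 14].
Intermediaries M with M before alpha: theta.
Via theta — items with X contains theta: iota.
Union: iota.

iota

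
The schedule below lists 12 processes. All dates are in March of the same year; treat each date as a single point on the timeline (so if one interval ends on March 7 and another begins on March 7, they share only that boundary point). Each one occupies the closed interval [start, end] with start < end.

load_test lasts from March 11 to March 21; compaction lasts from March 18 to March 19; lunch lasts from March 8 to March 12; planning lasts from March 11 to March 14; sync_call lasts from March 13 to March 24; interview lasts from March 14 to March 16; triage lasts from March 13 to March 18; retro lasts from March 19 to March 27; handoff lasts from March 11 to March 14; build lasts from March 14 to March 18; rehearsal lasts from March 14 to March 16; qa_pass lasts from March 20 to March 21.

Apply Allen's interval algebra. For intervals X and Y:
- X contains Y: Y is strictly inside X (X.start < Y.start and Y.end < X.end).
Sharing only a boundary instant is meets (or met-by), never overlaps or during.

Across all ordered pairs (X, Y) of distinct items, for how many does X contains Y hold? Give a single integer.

13

Checking all 132 ordered pairs for relation 'contains'; matching pairs in alphabetical order:
(load_test, build): load_test contains build ✓
(load_test, compaction): load_test contains compaction ✓
(load_test, interview): load_test contains interview ✓
(load_test, rehearsal): load_test contains rehearsal ✓
(load_test, triage): load_test contains triage ✓
(retro, qa_pass): retro contains qa_pass ✓
(sync_call, build): sync_call contains build ✓
(sync_call, compaction): sync_call contains compaction ✓
(sync_call, interview): sync_call contains interview ✓
(sync_call, qa_pass): sync_call contains qa_pass ✓
(sync_call, rehearsal): sync_call contains rehearsal ✓
(triage, interview): triage contains interview ✓
(triage, rehearsal): triage contains rehearsal ✓
Count: 13.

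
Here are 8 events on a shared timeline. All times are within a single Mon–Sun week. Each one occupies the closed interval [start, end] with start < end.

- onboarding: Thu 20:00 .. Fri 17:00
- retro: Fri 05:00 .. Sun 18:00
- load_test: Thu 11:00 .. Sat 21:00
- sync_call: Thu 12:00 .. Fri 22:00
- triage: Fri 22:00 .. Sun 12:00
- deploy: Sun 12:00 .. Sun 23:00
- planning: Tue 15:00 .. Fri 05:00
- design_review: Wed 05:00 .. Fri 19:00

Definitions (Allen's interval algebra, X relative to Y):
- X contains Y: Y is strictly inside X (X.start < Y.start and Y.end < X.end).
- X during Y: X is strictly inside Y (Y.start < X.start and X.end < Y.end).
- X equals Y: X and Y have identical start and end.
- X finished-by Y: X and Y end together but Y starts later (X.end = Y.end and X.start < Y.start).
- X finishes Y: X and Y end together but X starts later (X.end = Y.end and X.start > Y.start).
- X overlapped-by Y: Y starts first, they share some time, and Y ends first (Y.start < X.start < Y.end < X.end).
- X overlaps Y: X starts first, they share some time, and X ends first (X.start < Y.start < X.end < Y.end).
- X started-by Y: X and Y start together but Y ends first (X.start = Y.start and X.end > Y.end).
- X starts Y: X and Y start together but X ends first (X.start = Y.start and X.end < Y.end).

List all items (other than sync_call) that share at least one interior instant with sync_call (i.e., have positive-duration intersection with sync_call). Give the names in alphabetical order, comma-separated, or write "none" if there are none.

Target sync_call = [Thu 12:00, Fri 22:00].
deploy [Sun 12:00, Sun 23:00] → after → no.
design_review [Wed 05:00, Fri 19:00] → overlaps → yes.
load_test [Thu 11:00, Sat 21:00] → contains → yes.
onboarding [Thu 20:00, Fri 17:00] → during → yes.
planning [Tue 15:00, Fri 05:00] → overlaps → yes.
retro [Fri 05:00, Sun 18:00] → overlapped-by → yes.
triage [Fri 22:00, Sun 12:00] → met-by → no.
Result: design_review, load_test, onboarding, planning, retro.

design_review, load_test, onboarding, planning, retro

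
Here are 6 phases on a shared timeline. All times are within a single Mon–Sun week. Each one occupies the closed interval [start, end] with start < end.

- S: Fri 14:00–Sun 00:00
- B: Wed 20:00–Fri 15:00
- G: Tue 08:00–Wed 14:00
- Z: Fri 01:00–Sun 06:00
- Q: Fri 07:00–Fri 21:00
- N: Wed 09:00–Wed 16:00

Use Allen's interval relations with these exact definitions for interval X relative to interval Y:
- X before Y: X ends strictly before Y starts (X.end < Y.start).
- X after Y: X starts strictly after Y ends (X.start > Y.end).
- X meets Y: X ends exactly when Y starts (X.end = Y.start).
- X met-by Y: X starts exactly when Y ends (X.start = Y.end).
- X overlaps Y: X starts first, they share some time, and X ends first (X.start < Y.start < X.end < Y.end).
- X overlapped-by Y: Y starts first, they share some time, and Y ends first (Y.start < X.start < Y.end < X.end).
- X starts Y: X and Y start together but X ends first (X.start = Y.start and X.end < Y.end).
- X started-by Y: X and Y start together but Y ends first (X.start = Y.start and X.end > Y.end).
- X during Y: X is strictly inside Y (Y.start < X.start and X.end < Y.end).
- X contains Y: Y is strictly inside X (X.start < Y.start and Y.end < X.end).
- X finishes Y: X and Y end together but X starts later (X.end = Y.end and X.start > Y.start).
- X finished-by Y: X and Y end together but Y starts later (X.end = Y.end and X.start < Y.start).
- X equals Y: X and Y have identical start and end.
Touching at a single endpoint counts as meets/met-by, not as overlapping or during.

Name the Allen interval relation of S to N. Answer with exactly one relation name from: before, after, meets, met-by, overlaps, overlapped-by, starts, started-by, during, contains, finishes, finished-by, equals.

S = [Fri 14:00, Sun 00:00]; N = [Wed 09:00, Wed 16:00].
Compare endpoints: S.start > N.start, S.start > N.end, S.end > N.start, S.end > N.end.
That pattern is 'after'.

after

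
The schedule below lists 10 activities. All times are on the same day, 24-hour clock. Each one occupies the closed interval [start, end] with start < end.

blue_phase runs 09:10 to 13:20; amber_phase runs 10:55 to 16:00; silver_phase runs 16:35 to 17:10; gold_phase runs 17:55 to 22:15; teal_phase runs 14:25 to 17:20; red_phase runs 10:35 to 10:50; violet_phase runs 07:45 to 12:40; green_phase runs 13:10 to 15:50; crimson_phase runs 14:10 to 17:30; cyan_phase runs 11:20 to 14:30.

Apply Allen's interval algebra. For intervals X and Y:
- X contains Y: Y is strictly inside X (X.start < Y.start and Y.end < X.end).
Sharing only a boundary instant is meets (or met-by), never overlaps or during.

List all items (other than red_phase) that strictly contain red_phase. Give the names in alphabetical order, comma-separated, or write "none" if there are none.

blue_phase, violet_phase

Target red_phase = [10:35, 10:50].
amber_phase [10:55, 16:00] → after → no.
blue_phase [09:10, 13:20] → contains → yes.
crimson_phase [14:10, 17:30] → after → no.
cyan_phase [11:20, 14:30] → after → no.
gold_phase [17:55, 22:15] → after → no.
green_phase [13:10, 15:50] → after → no.
silver_phase [16:35, 17:10] → after → no.
teal_phase [14:25, 17:20] → after → no.
violet_phase [07:45, 12:40] → contains → yes.
Result: blue_phase, violet_phase.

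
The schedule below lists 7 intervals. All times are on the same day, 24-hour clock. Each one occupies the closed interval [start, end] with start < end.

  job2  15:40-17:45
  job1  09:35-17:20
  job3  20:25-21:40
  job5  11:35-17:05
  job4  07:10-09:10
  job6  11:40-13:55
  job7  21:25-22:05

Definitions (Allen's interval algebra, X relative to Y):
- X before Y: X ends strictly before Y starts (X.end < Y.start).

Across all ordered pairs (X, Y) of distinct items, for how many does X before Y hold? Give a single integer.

15

Checking all 42 ordered pairs for relation 'before'; matching pairs in alphabetical order:
(job1, job3): job1 before job3 ✓
(job1, job7): job1 before job7 ✓
(job2, job3): job2 before job3 ✓
(job2, job7): job2 before job7 ✓
(job4, job1): job4 before job1 ✓
(job4, job2): job4 before job2 ✓
(job4, job3): job4 before job3 ✓
(job4, job5): job4 before job5 ✓
(job4, job6): job4 before job6 ✓
(job4, job7): job4 before job7 ✓
(job5, job3): job5 before job3 ✓
(job5, job7): job5 before job7 ✓
(job6, job2): job6 before job2 ✓
(job6, job3): job6 before job3 ✓
(job6, job7): job6 before job7 ✓
Count: 15.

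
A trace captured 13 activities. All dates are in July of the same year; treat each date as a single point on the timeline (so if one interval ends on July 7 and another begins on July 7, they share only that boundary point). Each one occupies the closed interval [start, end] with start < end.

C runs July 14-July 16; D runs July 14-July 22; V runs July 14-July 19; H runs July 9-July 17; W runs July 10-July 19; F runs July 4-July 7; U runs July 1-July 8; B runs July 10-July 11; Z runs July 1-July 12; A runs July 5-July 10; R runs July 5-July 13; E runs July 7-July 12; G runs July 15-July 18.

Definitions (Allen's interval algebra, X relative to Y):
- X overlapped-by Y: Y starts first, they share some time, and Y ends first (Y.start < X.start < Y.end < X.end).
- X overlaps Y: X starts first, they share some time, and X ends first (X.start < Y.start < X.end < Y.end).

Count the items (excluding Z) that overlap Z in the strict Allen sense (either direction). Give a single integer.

Target Z = [July 1, July 12].
A [July 5, July 10] → during → no.
B [July 10, July 11] → during → no.
C [July 14, July 16] → after → no.
D [July 14, July 22] → after → no.
E [July 7, July 12] → finishes → no.
F [July 4, July 7] → during → no.
G [July 15, July 18] → after → no.
H [July 9, July 17] → overlapped-by → counts.
R [July 5, July 13] → overlapped-by → counts.
U [July 1, July 8] → starts → no.
V [July 14, July 19] → after → no.
W [July 10, July 19] → overlapped-by → counts.
Total: 3.

3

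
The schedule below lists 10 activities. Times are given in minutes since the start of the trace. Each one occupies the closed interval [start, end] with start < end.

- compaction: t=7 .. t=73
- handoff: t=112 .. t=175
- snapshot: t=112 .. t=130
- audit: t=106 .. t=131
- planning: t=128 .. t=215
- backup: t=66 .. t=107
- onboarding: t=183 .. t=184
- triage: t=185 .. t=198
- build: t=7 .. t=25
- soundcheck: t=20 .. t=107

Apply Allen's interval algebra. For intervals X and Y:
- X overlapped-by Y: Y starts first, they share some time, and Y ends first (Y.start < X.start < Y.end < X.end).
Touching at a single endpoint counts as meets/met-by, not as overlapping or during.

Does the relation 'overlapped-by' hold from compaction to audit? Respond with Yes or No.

No

compaction = [t=7, t=73], audit = [t=106, t=131].
Actual relation of compaction to audit: before.
Asked whether 'overlapped-by' holds → No.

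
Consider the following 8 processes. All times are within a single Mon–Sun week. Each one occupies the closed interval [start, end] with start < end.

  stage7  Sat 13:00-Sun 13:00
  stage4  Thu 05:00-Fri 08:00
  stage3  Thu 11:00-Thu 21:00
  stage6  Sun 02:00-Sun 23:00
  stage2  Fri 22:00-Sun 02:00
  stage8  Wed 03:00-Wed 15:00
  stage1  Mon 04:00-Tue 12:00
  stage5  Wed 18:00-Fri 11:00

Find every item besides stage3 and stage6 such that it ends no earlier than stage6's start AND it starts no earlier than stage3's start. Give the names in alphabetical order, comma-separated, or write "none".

Conditions: its end is no earlier than stage6's start (X.end >= Sun 02:00) AND its start is no earlier than stage3's start (X.start >= Thu 11:00).
stage1: end Tue 12:00 >= Sun 02:00? ✗; start Mon 04:00 >= Thu 11:00? ✗ → no.
stage2: end Sun 02:00 >= Sun 02:00? ✓; start Fri 22:00 >= Thu 11:00? ✓ → yes.
stage4: end Fri 08:00 >= Sun 02:00? ✗; start Thu 05:00 >= Thu 11:00? ✗ → no.
stage5: end Fri 11:00 >= Sun 02:00? ✗; start Wed 18:00 >= Thu 11:00? ✗ → no.
stage7: end Sun 13:00 >= Sun 02:00? ✓; start Sat 13:00 >= Thu 11:00? ✓ → yes.
stage8: end Wed 15:00 >= Sun 02:00? ✗; start Wed 03:00 >= Thu 11:00? ✗ → no.
Result: stage2, stage7.

stage2, stage7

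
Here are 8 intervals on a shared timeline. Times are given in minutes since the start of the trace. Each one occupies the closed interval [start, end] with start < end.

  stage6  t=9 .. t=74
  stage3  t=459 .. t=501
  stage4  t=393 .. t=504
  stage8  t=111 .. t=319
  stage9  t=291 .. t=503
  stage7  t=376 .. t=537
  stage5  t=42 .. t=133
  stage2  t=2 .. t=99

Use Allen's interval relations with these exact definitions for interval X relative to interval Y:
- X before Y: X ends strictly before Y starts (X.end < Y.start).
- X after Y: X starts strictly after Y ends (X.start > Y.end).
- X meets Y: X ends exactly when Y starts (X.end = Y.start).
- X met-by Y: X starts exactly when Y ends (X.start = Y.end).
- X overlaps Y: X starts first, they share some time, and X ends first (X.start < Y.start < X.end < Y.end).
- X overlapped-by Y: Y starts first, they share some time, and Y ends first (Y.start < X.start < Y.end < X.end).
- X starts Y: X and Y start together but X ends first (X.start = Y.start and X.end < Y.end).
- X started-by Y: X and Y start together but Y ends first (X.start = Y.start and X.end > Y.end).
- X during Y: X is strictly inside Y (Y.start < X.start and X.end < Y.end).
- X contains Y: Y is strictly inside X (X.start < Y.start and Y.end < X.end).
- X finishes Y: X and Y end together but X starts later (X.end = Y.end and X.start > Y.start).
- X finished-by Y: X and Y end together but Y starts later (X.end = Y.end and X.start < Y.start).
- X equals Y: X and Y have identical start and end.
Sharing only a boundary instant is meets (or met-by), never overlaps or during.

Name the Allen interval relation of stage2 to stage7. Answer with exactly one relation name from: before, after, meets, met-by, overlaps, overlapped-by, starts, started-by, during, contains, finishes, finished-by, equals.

before

stage2 = [t=2, t=99]; stage7 = [t=376, t=537].
Compare endpoints: stage2.start < stage7.start, stage2.start < stage7.end, stage2.end < stage7.start, stage2.end < stage7.end.
That pattern is 'before'.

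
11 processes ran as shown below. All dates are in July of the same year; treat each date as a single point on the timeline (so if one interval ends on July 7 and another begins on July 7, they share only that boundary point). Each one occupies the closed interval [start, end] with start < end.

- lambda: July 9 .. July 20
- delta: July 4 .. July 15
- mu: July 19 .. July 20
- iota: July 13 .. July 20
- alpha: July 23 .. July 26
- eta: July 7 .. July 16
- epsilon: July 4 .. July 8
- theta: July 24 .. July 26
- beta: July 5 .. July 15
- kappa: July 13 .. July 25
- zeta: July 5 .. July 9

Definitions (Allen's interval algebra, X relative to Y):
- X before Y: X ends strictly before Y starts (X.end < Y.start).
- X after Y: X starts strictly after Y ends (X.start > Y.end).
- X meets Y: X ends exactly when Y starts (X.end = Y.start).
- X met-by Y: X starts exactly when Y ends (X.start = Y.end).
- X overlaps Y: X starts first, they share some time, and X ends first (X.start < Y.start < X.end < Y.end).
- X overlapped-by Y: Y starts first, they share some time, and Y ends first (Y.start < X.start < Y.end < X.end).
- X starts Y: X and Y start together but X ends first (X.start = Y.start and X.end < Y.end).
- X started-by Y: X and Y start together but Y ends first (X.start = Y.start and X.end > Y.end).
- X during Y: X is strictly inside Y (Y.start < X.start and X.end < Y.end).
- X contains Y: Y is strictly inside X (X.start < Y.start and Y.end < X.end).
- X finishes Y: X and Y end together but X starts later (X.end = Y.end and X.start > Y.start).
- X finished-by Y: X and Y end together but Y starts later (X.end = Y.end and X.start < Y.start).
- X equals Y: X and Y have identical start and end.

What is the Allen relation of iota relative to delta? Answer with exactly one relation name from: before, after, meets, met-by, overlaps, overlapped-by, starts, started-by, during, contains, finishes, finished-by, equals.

overlapped-by

iota = [July 13, July 20]; delta = [July 4, July 15].
Compare endpoints: iota.start > delta.start, iota.start < delta.end, iota.end > delta.start, iota.end > delta.end.
That pattern is 'overlapped-by'.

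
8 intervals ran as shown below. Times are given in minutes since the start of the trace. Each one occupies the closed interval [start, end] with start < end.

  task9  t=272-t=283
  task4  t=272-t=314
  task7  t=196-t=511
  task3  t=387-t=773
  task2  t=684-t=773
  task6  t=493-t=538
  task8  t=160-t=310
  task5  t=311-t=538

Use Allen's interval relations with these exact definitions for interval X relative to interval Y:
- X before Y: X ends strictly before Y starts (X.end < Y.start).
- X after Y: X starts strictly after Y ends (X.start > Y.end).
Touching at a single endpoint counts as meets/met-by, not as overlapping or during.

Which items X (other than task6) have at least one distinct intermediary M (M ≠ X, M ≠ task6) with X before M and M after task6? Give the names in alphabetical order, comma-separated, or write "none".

Target task6 = [t=493, t=538].
Intermediaries M with M after task6: task2.
Via task2 — items with X before task2: task4, task5, task7, task8, task9.
Union: task4, task5, task7, task8, task9.

task4, task5, task7, task8, task9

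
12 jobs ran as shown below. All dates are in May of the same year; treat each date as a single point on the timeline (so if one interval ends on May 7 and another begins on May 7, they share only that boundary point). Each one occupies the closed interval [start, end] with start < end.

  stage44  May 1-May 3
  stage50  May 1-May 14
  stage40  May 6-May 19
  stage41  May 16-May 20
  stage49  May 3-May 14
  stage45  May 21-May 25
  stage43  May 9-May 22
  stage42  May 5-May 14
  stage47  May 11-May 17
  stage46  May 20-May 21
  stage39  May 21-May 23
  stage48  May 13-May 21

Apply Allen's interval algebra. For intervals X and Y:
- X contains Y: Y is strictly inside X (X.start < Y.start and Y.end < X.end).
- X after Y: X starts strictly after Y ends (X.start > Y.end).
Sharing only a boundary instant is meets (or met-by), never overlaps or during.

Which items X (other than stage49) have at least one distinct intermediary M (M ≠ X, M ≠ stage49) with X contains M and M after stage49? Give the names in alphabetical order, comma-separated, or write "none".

Target stage49 = [May 3, May 14].
Intermediaries M with M after stage49: stage39, stage41, stage45, stage46.
Via stage39 — items with X contains stage39: none.
Via stage41 — items with X contains stage41: stage43, stage48.
Via stage45 — items with X contains stage45: none.
Via stage46 — items with X contains stage46: stage43.
Union: stage43, stage48.

stage43, stage48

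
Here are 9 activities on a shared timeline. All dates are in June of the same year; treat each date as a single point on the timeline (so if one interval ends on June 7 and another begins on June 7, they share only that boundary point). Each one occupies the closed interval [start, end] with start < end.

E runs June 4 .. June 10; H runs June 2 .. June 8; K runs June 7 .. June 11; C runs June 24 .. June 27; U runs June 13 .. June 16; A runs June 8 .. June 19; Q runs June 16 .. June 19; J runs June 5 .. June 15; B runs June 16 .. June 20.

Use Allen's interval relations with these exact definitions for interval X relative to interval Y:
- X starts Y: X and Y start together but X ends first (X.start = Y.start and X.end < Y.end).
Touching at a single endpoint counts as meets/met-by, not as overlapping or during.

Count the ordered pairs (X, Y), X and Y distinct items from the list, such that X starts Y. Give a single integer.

1

Checking all 72 ordered pairs for relation 'starts'; matching pairs in alphabetical order:
(Q, B): Q starts B ✓
Count: 1.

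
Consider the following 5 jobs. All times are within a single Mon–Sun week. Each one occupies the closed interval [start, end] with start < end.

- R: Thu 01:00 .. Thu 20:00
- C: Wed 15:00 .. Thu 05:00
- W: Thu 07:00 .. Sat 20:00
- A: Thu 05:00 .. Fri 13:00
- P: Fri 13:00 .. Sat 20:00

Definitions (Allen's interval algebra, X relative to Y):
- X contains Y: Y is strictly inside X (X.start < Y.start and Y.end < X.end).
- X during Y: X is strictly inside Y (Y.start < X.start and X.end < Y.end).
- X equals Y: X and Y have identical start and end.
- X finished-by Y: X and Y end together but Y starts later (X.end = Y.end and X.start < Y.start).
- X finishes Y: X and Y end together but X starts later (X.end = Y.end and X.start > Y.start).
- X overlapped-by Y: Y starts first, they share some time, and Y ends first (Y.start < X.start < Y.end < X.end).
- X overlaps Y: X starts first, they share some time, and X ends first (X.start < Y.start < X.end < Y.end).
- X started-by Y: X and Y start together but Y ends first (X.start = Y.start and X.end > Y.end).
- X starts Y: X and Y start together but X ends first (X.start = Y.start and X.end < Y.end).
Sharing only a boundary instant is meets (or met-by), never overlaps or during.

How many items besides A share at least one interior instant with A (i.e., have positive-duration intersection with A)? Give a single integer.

2

Target A = [Thu 05:00, Fri 13:00].
C [Wed 15:00, Thu 05:00] → meets → no.
P [Fri 13:00, Sat 20:00] → met-by → no.
R [Thu 01:00, Thu 20:00] → overlaps → counts.
W [Thu 07:00, Sat 20:00] → overlapped-by → counts.
Total: 2.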